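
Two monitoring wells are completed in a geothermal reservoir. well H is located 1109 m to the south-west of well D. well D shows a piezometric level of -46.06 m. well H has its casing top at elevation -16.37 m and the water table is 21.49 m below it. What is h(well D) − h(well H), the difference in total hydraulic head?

Δh ≈ -8.20 m

Total head at well D: h = -46.06 m (water level in the piezometer is the total head).
Total head at well H: h = -16.37 − 21.49 = -37.86 m.
Head difference: h(well D) − h(well H) = -46.06 − (-37.86) = -8.20 m.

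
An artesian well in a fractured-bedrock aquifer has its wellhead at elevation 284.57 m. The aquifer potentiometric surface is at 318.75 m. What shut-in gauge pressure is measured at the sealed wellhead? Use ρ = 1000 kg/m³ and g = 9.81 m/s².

P ≈ 335 kPa

Head above the cap: Δh = 318.75 − 284.57 = 34.18 m.
P = ρgΔh = 1000 × 9.81 × 34.18 = 335306 Pa ≈ 335 kPa.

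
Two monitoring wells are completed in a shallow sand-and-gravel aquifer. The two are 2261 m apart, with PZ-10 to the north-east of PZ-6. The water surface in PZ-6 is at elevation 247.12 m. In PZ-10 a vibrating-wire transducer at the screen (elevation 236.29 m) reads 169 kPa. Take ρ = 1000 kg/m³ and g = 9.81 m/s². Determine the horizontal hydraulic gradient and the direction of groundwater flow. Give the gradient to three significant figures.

Total head at PZ-6: h = 247.12 m (water level in the piezometer is the total head).
Pressure head at PZ-10: ψ = P/(ρg) = 169×1000 / (1000 × 9.81) = 17.23 m.
Total head at PZ-10: h = z + ψ = 236.29 + 17.23 = 253.52 m.
Head difference: h(PZ-6) − h(PZ-10) = 247.12 − 253.52 = -6.40 m.
Hydraulic gradient: i = |Δh| / L = 6.40 / 2261 = 0.00283.
Flow is from higher to lower head: from PZ-10 toward PZ-6, i.e. toward the south-west.

i ≈ 0.00283; groundwater flows toward the south-west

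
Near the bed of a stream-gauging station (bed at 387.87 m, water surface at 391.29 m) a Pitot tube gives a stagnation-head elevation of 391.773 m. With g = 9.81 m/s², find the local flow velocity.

Near the bed, under hydrostatic conditions, the piezometric head (z + ψ) equals the free-surface elevation, 391.29 m.
Velocity head = total − piezometric = 391.773 − 391.29 = 0.483 m.
v = √(2g·h_v) = √(2 × 9.81 × 0.483) = 3.08 m/s.

v ≈ 3.08 m/s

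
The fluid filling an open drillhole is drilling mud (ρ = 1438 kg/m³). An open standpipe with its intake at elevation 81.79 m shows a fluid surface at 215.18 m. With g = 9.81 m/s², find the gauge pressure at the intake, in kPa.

P ≈ 1880 kPa

Pressure head ψ = h − z = 215.18 − 81.79 = 133.39 m.
P = ρgψ = 1438 × 9.81 × 133.39 = 1881703 Pa ≈ 1880 kPa.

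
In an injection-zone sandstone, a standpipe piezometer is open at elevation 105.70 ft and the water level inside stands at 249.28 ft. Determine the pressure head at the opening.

Total head h = 249.28 ft (the water-surface elevation in the piezometer).
Pressure head ψ = h − z = 249.28 − 105.70 = 143.58 ft.

ψ ≈ 143.58 ft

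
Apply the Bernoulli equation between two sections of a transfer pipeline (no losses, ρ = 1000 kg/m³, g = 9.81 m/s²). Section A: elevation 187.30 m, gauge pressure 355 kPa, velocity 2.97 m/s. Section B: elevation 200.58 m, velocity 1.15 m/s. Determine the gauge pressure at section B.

Pressure head at A: ψ₁ = P₁/(ρg) = 355×1000 / (1000 × 9.81) = 36.19 m.
Velocity heads: v₁²/2g = 2.97²/19.62 = 0.450 m; v₂²/2g = 1.15²/19.62 = 0.067 m.
Total head H = z₁ + ψ₁ + v₁²/2g = 187.30 + 36.19 + 0.450 = 223.94 m.
ψ₂ = H − z₂ − v₂²/2g = 223.94 − 200.58 − 0.067 = 23.29 m.
P₂ = ρgψ₂ = 1000 × 9.81 × 23.29 ≈ 228 kPa.

P₂ ≈ 228 kPa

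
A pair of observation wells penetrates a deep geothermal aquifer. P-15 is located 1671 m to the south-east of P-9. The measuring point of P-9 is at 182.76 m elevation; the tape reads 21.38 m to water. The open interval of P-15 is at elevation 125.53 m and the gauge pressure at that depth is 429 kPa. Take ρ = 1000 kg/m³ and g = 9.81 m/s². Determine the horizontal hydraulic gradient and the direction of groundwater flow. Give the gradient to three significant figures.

Total head at P-9: h = 182.76 − 21.38 = 161.38 m.
Pressure head at P-15: ψ = P/(ρg) = 429×1000 / (1000 × 9.81) = 43.73 m.
Total head at P-15: h = z + ψ = 125.53 + 43.73 = 169.26 m.
Head difference: h(P-9) − h(P-15) = 161.38 − 169.26 = -7.88 m.
Hydraulic gradient: i = |Δh| / L = 7.88 / 1671 = 0.00472.
Flow is from higher to lower head: from P-15 toward P-9, i.e. toward the north-west.

i ≈ 0.00472; groundwater flows toward the north-west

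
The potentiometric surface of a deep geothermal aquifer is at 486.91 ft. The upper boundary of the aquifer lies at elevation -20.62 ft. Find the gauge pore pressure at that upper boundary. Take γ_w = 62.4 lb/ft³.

Pressure head at the aquifer top: ψ = h − z = 486.91 − (-20.62) = 507.53 ft.
P = γψ/144 = 62.4 × 507.53 / 144 = 220 psi.

P ≈ 220 psi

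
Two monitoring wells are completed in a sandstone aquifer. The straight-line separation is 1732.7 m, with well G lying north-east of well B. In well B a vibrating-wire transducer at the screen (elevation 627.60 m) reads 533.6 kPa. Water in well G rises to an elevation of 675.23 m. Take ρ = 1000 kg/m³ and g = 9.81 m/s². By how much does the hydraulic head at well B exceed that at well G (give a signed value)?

Pressure head at well B: ψ = P/(ρg) = 533.6×1000 / (1000 × 9.81) = 54.39 m.
Total head at well B: h = z + ψ = 627.60 + 54.39 = 681.99 m.
Total head at well G: h = 675.23 m (water level in the piezometer is the total head).
Head difference: h(well B) − h(well G) = 681.99 − 675.23 = 6.76 m.

Δh ≈ 6.76 m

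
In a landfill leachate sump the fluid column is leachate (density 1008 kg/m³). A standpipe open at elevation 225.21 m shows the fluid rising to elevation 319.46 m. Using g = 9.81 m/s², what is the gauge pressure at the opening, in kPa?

Pressure head ψ = h − z = 319.46 − 225.21 = 94.25 m.
P = ρgψ = 1008 × 9.81 × 94.25 = 931989 Pa ≈ 932 kPa.

P ≈ 932 kPa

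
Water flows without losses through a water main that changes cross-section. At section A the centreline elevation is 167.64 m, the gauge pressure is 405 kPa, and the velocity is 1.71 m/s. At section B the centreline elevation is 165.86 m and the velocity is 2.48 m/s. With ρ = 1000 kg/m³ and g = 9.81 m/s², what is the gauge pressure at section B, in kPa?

Pressure head at A: ψ₁ = P₁/(ρg) = 405×1000 / (1000 × 9.81) = 41.28 m.
Velocity heads: v₁²/2g = 1.71²/19.62 = 0.149 m; v₂²/2g = 2.48²/19.62 = 0.313 m.
Total head H = z₁ + ψ₁ + v₁²/2g = 167.64 + 41.28 + 0.149 = 209.07 m.
ψ₂ = H − z₂ − v₂²/2g = 209.07 − 165.86 − 0.313 = 42.90 m.
P₂ = ρgψ₂ = 1000 × 9.81 × 42.90 ≈ 421 kPa.

P₂ ≈ 421 kPa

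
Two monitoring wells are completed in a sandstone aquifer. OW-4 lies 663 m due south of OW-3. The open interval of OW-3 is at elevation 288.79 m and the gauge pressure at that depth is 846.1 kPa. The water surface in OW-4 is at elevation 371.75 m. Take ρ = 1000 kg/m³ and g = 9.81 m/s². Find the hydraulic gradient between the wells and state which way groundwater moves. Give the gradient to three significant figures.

Pressure head at OW-3: ψ = P/(ρg) = 846.1×1000 / (1000 × 9.81) = 86.25 m.
Total head at OW-3: h = z + ψ = 288.79 + 86.25 = 375.04 m.
Total head at OW-4: h = 371.75 m (water level in the piezometer is the total head).
Head difference: h(OW-3) − h(OW-4) = 375.04 − 371.75 = 3.29 m.
Hydraulic gradient: i = |Δh| / L = 3.29 / 663 = 0.00496.
Flow is from higher to lower head: from OW-3 toward OW-4, i.e. toward the south.

i ≈ 0.00496; groundwater flows toward the south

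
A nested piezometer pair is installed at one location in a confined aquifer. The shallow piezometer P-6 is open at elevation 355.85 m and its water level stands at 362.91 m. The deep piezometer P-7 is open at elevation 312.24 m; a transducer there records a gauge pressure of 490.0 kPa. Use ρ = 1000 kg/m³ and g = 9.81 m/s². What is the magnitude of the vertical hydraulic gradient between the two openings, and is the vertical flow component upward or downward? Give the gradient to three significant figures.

|i_v| ≈ 0.0165; vertical flow is downward

Total head at P-6: h = 362.91 m (water level in the standpipe).
Pressure head at P-7: ψ = P/(ρg) = 490.0×1000 / (1000 × 9.81) = 49.95 m.
Total head at P-7: h = z + ψ = 312.24 + 49.95 = 362.19 m.
Δh = h(P-6) − h(P-7) = 362.91 − 362.19 = 0.72 m.
Vertical separation Δz = 355.85 − 312.24 = 43.61 m.
|i_v| = |Δh| / Δz = 0.72 / 43.61 = 0.0165.
Head is higher in the shallow piezometer, so vertical flow is downward (recharge condition).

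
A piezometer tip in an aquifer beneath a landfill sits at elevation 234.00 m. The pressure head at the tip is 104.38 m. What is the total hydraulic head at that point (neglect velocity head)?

h = z + ψ = 234.00 + 104.38 = 338.38 m.

h ≈ 338.38 m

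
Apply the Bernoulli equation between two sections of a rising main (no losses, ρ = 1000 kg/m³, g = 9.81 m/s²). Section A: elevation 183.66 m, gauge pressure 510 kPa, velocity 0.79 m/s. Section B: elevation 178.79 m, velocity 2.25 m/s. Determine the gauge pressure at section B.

Pressure head at A: ψ₁ = P₁/(ρg) = 510×1000 / (1000 × 9.81) = 51.99 m.
Velocity heads: v₁²/2g = 0.79²/19.62 = 0.032 m; v₂²/2g = 2.25²/19.62 = 0.258 m.
Total head H = z₁ + ψ₁ + v₁²/2g = 183.66 + 51.99 + 0.032 = 235.68 m.
ψ₂ = H − z₂ − v₂²/2g = 235.68 − 178.79 − 0.258 = 56.63 m.
P₂ = ρgψ₂ = 1000 × 9.81 × 56.63 ≈ 556 kPa.

P₂ ≈ 556 kPa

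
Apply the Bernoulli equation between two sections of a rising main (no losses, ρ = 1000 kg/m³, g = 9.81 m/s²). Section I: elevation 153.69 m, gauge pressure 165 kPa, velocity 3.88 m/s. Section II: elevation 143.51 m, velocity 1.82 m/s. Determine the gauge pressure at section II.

Pressure head at I: ψ₁ = P₁/(ρg) = 165×1000 / (1000 × 9.81) = 16.82 m.
Velocity heads: v₁²/2g = 3.88²/19.62 = 0.767 m; v₂²/2g = 1.82²/19.62 = 0.169 m.
Total head H = z₁ + ψ₁ + v₁²/2g = 153.69 + 16.82 + 0.767 = 171.28 m.
ψ₂ = H − z₂ − v₂²/2g = 171.28 − 143.51 − 0.169 = 27.60 m.
P₂ = ρgψ₂ = 1000 × 9.81 × 27.60 ≈ 271 kPa.

P₂ ≈ 271 kPa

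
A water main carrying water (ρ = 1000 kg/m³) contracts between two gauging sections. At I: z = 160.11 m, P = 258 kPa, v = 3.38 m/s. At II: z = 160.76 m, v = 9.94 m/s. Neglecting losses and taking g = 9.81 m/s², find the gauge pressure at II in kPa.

Pressure head at I: ψ₁ = P₁/(ρg) = 258×1000 / (1000 × 9.81) = 26.30 m.
Velocity heads: v₁²/2g = 3.38²/19.62 = 0.582 m; v₂²/2g = 9.94²/19.62 = 5.036 m.
Total head H = z₁ + ψ₁ + v₁²/2g = 160.11 + 26.30 + 0.582 = 186.99 m.
ψ₂ = H − z₂ − v₂²/2g = 186.99 − 160.76 − 5.036 = 21.19 m.
P₂ = ρgψ₂ = 1000 × 9.81 × 21.19 ≈ 208 kPa.

P₂ ≈ 208 kPa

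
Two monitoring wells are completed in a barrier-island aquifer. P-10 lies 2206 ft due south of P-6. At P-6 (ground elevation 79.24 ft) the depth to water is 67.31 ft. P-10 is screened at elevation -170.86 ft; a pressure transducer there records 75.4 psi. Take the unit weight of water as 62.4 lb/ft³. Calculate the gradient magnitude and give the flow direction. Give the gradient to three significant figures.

i ≈ 0.00398; groundwater flows toward the south

Total head at P-6: h = 79.24 − 67.31 = 11.93 ft.
Pressure head at P-10: ψ = 144·P/γ = 144 × 75.4 / 62.4 = 174.00 ft.
Total head at P-10: h = z + ψ = -170.86 + 174.00 = 3.14 ft.
Head difference: h(P-6) − h(P-10) = 11.93 − 3.14 = 8.79 ft.
Hydraulic gradient: i = |Δh| / L = 8.79 / 2206 = 0.00398.
Flow is from higher to lower head: from P-6 toward P-10, i.e. toward the south.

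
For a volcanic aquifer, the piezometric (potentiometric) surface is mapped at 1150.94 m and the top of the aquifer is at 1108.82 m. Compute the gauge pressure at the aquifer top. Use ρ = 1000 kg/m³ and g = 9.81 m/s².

P ≈ 413 kPa

Pressure head at the aquifer top: ψ = h − z = 1150.94 − 1108.82 = 42.12 m.
P = ρgψ = 1000 × 9.81 × 42.12 = 413197 Pa ≈ 413 kPa.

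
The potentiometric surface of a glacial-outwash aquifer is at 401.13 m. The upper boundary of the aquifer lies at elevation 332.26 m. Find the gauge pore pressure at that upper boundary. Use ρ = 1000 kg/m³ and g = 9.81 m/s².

P ≈ 676 kPa

Pressure head at the aquifer top: ψ = h − z = 401.13 − 332.26 = 68.87 m.
P = ρgψ = 1000 × 9.81 × 68.87 = 675615 Pa ≈ 676 kPa.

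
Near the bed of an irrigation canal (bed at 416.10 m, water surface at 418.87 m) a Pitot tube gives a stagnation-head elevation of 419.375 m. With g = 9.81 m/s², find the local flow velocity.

v ≈ 3.15 m/s

Near the bed, under hydrostatic conditions, the piezometric head (z + ψ) equals the free-surface elevation, 418.87 m.
Velocity head = total − piezometric = 419.375 − 418.87 = 0.505 m.
v = √(2g·h_v) = √(2 × 9.81 × 0.505) = 3.15 m/s.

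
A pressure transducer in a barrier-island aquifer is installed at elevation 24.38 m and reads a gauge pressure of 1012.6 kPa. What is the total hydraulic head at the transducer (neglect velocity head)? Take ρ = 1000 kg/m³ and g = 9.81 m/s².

ψ = P/(ρg) = 1012.6×1000 / (1000 × 9.81) = 103.22 m.
h = z + ψ = 24.38 + 103.22 = 127.60 m.

h ≈ 127.60 m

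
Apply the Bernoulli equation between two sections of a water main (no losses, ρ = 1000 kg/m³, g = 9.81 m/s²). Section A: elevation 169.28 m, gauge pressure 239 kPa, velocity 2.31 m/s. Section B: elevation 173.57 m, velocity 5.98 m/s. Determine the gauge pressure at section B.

Pressure head at A: ψ₁ = P₁/(ρg) = 239×1000 / (1000 × 9.81) = 24.36 m.
Velocity heads: v₁²/2g = 2.31²/19.62 = 0.272 m; v₂²/2g = 5.98²/19.62 = 1.823 m.
Total head H = z₁ + ψ₁ + v₁²/2g = 169.28 + 24.36 + 0.272 = 193.91 m.
ψ₂ = H − z₂ − v₂²/2g = 193.91 − 173.57 − 1.823 = 18.52 m.
P₂ = ρgψ₂ = 1000 × 9.81 × 18.52 ≈ 182 kPa.

P₂ ≈ 182 kPa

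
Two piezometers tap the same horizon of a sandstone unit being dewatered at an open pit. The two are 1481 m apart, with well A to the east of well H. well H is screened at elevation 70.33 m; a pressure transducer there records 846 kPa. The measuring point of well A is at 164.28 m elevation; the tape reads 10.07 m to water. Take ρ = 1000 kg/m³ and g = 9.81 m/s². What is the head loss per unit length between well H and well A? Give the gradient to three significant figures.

i ≈ 0.00159 m/m

Pressure head at well H: ψ = P/(ρg) = 846×1000 / (1000 × 9.81) = 86.24 m.
Total head at well H: h = z + ψ = 70.33 + 86.24 = 156.57 m.
Total head at well A: h = 164.28 − 10.07 = 154.21 m.
Head difference: h(well H) − h(well A) = 156.57 − 154.21 = 2.36 m.
Hydraulic gradient: i = |Δh| / L = 2.36 / 1481 = 0.00159.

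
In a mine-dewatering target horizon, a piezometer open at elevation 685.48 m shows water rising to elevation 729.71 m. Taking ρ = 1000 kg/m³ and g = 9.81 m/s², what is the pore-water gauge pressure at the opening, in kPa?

Pressure head ψ = h − z = 729.71 − 685.48 = 44.23 m.
P = ρgψ = 1000 × 9.81 × 44.23 = 433896 Pa ≈ 434 kPa.

P ≈ 434 kPa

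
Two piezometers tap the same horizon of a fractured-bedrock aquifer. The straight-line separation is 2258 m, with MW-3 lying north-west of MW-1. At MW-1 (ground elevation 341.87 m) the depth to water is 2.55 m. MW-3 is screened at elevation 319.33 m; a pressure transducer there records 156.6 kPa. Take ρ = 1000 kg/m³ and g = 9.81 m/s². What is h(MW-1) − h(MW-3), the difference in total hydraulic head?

Total head at MW-1: h = 341.87 − 2.55 = 339.32 m.
Pressure head at MW-3: ψ = P/(ρg) = 156.6×1000 / (1000 × 9.81) = 15.96 m.
Total head at MW-3: h = z + ψ = 319.33 + 15.96 = 335.29 m.
Head difference: h(MW-1) − h(MW-3) = 339.32 − 335.29 = 4.03 m.

Δh ≈ 4.03 m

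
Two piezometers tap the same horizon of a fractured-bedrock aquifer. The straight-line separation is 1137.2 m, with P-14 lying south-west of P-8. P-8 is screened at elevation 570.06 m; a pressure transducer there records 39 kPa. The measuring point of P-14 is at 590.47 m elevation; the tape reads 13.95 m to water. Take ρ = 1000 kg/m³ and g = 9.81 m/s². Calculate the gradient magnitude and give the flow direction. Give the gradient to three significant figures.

Pressure head at P-8: ψ = P/(ρg) = 39×1000 / (1000 × 9.81) = 3.98 m.
Total head at P-8: h = z + ψ = 570.06 + 3.98 = 574.04 m.
Total head at P-14: h = 590.47 − 13.95 = 576.52 m.
Head difference: h(P-8) − h(P-14) = 574.04 − 576.52 = -2.48 m.
Hydraulic gradient: i = |Δh| / L = 2.48 / 1137.2 = 0.00218.
Flow is from higher to lower head: from P-14 toward P-8, i.e. toward the north-east.

i ≈ 0.00218; groundwater flows toward the north-east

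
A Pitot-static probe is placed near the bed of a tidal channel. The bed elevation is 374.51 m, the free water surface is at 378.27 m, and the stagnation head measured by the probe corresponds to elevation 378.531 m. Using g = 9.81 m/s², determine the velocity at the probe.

Near the bed, under hydrostatic conditions, the piezometric head (z + ψ) equals the free-surface elevation, 378.27 m.
Velocity head = total − piezometric = 378.531 − 378.27 = 0.261 m.
v = √(2g·h_v) = √(2 × 9.81 × 0.261) = 2.26 m/s.

v ≈ 2.26 m/s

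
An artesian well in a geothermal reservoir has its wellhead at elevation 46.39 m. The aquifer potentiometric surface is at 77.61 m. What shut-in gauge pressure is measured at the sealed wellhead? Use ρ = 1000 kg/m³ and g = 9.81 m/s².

P ≈ 306 kPa

Head above the cap: Δh = 77.61 − 46.39 = 31.22 m.
P = ρgΔh = 1000 × 9.81 × 31.22 = 306268 Pa ≈ 306 kPa.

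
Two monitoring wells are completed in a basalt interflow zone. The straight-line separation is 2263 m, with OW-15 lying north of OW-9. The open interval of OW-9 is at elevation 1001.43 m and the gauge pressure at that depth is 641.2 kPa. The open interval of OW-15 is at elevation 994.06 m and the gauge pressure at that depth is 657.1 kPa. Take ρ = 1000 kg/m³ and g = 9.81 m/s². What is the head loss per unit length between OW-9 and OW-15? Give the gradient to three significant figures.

Pressure head at OW-9: ψ = P/(ρg) = 641.2×1000 / (1000 × 9.81) = 65.36 m.
Total head at OW-9: h = z + ψ = 1001.43 + 65.36 = 1066.79 m.
Pressure head at OW-15: ψ = P/(ρg) = 657.1×1000 / (1000 × 9.81) = 66.98 m.
Total head at OW-15: h = z + ψ = 994.06 + 66.98 = 1061.04 m.
Head difference: h(OW-9) − h(OW-15) = 1066.79 − 1061.04 = 5.75 m.
Hydraulic gradient: i = |Δh| / L = 5.75 / 2263 = 0.00254.

i ≈ 0.00254 m/m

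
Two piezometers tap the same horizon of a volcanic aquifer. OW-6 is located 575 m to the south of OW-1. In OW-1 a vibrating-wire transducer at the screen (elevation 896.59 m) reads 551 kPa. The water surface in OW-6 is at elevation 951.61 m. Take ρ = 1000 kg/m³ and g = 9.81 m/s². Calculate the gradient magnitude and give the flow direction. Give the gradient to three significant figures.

i ≈ 0.00200; groundwater flows toward the south

Pressure head at OW-1: ψ = P/(ρg) = 551×1000 / (1000 × 9.81) = 56.17 m.
Total head at OW-1: h = z + ψ = 896.59 + 56.17 = 952.76 m.
Total head at OW-6: h = 951.61 m (water level in the piezometer is the total head).
Head difference: h(OW-1) − h(OW-6) = 952.76 − 951.61 = 1.15 m.
Hydraulic gradient: i = |Δh| / L = 1.15 / 575 = 0.00200.
Flow is from higher to lower head: from OW-1 toward OW-6, i.e. toward the south.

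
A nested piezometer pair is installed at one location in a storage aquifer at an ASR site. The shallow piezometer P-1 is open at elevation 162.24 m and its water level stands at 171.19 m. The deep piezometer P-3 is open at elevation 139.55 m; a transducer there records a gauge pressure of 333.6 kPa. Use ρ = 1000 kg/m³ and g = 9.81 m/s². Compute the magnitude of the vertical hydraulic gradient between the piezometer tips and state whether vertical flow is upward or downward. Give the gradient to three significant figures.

|i_v| ≈ 0.104; vertical flow is upward

Total head at P-1: h = 171.19 m (water level in the standpipe).
Pressure head at P-3: ψ = P/(ρg) = 333.6×1000 / (1000 × 9.81) = 34.01 m.
Total head at P-3: h = z + ψ = 139.55 + 34.01 = 173.56 m.
Δh = h(P-1) − h(P-3) = 171.19 − 173.56 = -2.37 m.
Vertical separation Δz = 162.24 − 139.55 = 22.69 m.
|i_v| = |Δh| / Δz = 2.37 / 22.69 = 0.104.
Head is higher in the deep piezometer, so vertical flow is upward (discharge condition).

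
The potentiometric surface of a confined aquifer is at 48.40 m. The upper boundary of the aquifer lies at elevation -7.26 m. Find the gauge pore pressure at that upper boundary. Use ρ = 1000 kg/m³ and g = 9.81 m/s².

Pressure head at the aquifer top: ψ = h − z = 48.40 − (-7.26) = 55.66 m.
P = ρgψ = 1000 × 9.81 × 55.66 = 546025 Pa ≈ 546 kPa.

P ≈ 546 kPa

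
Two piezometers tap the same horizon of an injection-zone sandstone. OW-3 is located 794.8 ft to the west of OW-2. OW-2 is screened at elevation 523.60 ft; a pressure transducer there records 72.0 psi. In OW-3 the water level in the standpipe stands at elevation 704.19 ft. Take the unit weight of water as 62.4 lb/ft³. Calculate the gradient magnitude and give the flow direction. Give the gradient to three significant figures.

Pressure head at OW-2: ψ = 144·P/γ = 144 × 72.0 / 62.4 = 166.15 ft.
Total head at OW-2: h = z + ψ = 523.60 + 166.15 = 689.75 ft.
Total head at OW-3: h = 704.19 ft (water level in the piezometer is the total head).
Head difference: h(OW-2) − h(OW-3) = 689.75 − 704.19 = -14.44 ft.
Hydraulic gradient: i = |Δh| / L = 14.44 / 794.8 = 0.0182.
Flow is from higher to lower head: from OW-3 toward OW-2, i.e. toward the east.

i ≈ 0.0182; groundwater flows toward the east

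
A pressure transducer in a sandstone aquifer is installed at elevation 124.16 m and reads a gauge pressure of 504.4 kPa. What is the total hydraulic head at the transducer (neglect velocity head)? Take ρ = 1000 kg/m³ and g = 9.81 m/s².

h ≈ 175.58 m

ψ = P/(ρg) = 504.4×1000 / (1000 × 9.81) = 51.42 m.
h = z + ψ = 124.16 + 51.42 = 175.58 m.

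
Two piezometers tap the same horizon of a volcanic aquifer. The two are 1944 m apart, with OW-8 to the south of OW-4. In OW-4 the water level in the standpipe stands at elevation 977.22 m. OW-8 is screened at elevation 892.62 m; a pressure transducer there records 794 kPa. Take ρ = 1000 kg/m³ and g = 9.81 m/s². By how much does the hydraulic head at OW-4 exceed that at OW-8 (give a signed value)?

Δh ≈ 3.66 m

Total head at OW-4: h = 977.22 m (water level in the piezometer is the total head).
Pressure head at OW-8: ψ = P/(ρg) = 794×1000 / (1000 × 9.81) = 80.94 m.
Total head at OW-8: h = z + ψ = 892.62 + 80.94 = 973.56 m.
Head difference: h(OW-4) − h(OW-8) = 977.22 − 973.56 = 3.66 m.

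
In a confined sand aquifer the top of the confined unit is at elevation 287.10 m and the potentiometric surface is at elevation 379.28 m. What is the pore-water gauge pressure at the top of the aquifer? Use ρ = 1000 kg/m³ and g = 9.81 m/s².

P ≈ 904 kPa

Pressure head at the aquifer top: ψ = h − z = 379.28 − 287.10 = 92.18 m.
P = ρgψ = 1000 × 9.81 × 92.18 = 904286 Pa ≈ 904 kPa.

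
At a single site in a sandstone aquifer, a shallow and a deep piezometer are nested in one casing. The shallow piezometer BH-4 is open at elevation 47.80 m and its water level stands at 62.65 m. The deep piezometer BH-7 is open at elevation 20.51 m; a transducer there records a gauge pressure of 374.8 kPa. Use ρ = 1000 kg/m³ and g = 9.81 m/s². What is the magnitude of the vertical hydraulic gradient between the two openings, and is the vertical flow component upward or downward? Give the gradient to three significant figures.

Total head at BH-4: h = 62.65 m (water level in the standpipe).
Pressure head at BH-7: ψ = P/(ρg) = 374.8×1000 / (1000 × 9.81) = 38.21 m.
Total head at BH-7: h = z + ψ = 20.51 + 38.21 = 58.72 m.
Δh = h(BH-4) − h(BH-7) = 62.65 − 58.72 = 3.93 m.
Vertical separation Δz = 47.80 − 20.51 = 27.29 m.
|i_v| = |Δh| / Δz = 3.93 / 27.29 = 0.144.
Head is higher in the shallow piezometer, so vertical flow is downward (recharge condition).

|i_v| ≈ 0.144; vertical flow is downward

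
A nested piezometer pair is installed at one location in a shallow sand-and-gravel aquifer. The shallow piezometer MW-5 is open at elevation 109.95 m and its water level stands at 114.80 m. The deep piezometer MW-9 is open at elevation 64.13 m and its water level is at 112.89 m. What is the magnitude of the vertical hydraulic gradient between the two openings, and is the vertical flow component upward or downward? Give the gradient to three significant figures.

|i_v| ≈ 0.0417; vertical flow is downward

Total head at MW-5: h = 114.80 m (water level in the standpipe).
Total head at MW-9: h = 112.89 m.
Δh = h(MW-5) − h(MW-9) = 114.80 − 112.89 = 1.91 m.
Vertical separation Δz = 109.95 − 64.13 = 45.82 m.
|i_v| = |Δh| / Δz = 1.91 / 45.82 = 0.0417.
Head is higher in the shallow piezometer, so vertical flow is downward (recharge condition).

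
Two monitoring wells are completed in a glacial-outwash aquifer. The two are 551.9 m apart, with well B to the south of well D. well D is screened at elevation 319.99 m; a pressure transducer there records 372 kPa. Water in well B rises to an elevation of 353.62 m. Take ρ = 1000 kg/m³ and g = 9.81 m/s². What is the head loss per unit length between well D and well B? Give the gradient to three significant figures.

i ≈ 0.00777 m/m

Pressure head at well D: ψ = P/(ρg) = 372×1000 / (1000 × 9.81) = 37.92 m.
Total head at well D: h = z + ψ = 319.99 + 37.92 = 357.91 m.
Total head at well B: h = 353.62 m (water level in the piezometer is the total head).
Head difference: h(well D) − h(well B) = 357.91 − 353.62 = 4.29 m.
Hydraulic gradient: i = |Δh| / L = 4.29 / 551.9 = 0.00777.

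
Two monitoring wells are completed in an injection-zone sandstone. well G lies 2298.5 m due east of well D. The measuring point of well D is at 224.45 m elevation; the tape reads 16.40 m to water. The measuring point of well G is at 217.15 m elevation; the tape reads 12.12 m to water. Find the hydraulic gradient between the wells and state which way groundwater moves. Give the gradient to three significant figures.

i ≈ 0.00131; groundwater flows toward the east

Total head at well D: h = 224.45 − 16.40 = 208.05 m.
Total head at well G: h = 217.15 − 12.12 = 205.03 m.
Head difference: h(well D) − h(well G) = 208.05 − 205.03 = 3.02 m.
Hydraulic gradient: i = |Δh| / L = 3.02 / 2298.5 = 0.00131.
Flow is from higher to lower head: from well D toward well G, i.e. toward the east.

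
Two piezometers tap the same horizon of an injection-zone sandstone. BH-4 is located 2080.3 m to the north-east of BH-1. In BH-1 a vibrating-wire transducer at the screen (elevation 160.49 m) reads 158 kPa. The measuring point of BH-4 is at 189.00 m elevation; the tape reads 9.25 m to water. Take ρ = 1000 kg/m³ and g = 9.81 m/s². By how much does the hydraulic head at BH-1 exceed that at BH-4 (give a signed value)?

Pressure head at BH-1: ψ = P/(ρg) = 158×1000 / (1000 × 9.81) = 16.11 m.
Total head at BH-1: h = z + ψ = 160.49 + 16.11 = 176.60 m.
Total head at BH-4: h = 189.00 − 9.25 = 179.75 m.
Head difference: h(BH-1) − h(BH-4) = 176.60 − 179.75 = -3.15 m.

Δh ≈ -3.15 m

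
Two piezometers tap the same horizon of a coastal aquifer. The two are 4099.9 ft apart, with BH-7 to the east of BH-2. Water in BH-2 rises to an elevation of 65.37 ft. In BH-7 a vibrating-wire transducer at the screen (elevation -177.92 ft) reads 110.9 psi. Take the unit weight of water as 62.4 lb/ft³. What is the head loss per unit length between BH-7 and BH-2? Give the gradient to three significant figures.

Total head at BH-2: h = 65.37 ft (water level in the piezometer is the total head).
Pressure head at BH-7: ψ = 144·P/γ = 144 × 110.9 / 62.4 = 255.92 ft.
Total head at BH-7: h = z + ψ = -177.92 + 255.92 = 78.00 ft.
Head difference: h(BH-2) − h(BH-7) = 65.37 − 78.00 = -12.63 ft.
Hydraulic gradient: i = |Δh| / L = 12.63 / 4099.9 = 0.00308.

i ≈ 0.00308 ft/ft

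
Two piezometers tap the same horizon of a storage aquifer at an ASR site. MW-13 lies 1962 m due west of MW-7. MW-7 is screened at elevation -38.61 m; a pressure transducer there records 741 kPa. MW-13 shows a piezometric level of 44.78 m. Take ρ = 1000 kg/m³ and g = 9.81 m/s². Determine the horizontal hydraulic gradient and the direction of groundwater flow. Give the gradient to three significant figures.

Pressure head at MW-7: ψ = P/(ρg) = 741×1000 / (1000 × 9.81) = 75.54 m.
Total head at MW-7: h = z + ψ = -38.61 + 75.54 = 36.93 m.
Total head at MW-13: h = 44.78 m (water level in the piezometer is the total head).
Head difference: h(MW-7) − h(MW-13) = 36.93 − 44.78 = -7.85 m.
Hydraulic gradient: i = |Δh| / L = 7.85 / 1962 = 0.00400.
Flow is from higher to lower head: from MW-13 toward MW-7, i.e. toward the east.

i ≈ 0.00400; groundwater flows toward the east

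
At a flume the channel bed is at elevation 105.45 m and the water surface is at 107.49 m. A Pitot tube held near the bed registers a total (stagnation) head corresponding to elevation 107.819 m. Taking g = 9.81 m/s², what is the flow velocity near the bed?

Near the bed, under hydrostatic conditions, the piezometric head (z + ψ) equals the free-surface elevation, 107.49 m.
Velocity head = total − piezometric = 107.819 − 107.49 = 0.329 m.
v = √(2g·h_v) = √(2 × 9.81 × 0.329) = 2.54 m/s.

v ≈ 2.54 m/s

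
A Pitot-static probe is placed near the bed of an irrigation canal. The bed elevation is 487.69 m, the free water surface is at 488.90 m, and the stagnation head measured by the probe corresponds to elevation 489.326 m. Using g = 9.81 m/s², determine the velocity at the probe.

Near the bed, under hydrostatic conditions, the piezometric head (z + ψ) equals the free-surface elevation, 488.90 m.
Velocity head = total − piezometric = 489.326 − 488.90 = 0.426 m.
v = √(2g·h_v) = √(2 × 9.81 × 0.426) = 2.89 m/s.

v ≈ 2.89 m/s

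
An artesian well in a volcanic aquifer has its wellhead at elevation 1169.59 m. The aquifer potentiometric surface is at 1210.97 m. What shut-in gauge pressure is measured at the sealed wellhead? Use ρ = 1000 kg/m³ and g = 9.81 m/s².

P ≈ 406 kPa

Head above the cap: Δh = 1210.97 − 1169.59 = 41.38 m.
P = ρgΔh = 1000 × 9.81 × 41.38 = 405938 Pa ≈ 406 kPa.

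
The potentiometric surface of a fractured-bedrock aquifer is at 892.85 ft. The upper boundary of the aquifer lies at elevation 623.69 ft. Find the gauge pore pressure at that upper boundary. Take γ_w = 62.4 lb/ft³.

P ≈ 117 psi

Pressure head at the aquifer top: ψ = h − z = 892.85 − 623.69 = 269.16 ft.
P = γψ/144 = 62.4 × 269.16 / 144 = 117 psi.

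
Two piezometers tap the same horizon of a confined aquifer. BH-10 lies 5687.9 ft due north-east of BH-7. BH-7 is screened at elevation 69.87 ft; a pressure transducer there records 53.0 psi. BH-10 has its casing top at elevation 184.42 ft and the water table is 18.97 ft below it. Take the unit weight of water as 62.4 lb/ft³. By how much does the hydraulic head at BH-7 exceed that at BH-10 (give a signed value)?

Pressure head at BH-7: ψ = 144·P/γ = 144 × 53.0 / 62.4 = 122.31 ft.
Total head at BH-7: h = z + ψ = 69.87 + 122.31 = 192.18 ft.
Total head at BH-10: h = 184.42 − 18.97 = 165.45 ft.
Head difference: h(BH-7) − h(BH-10) = 192.18 − 165.45 = 26.73 ft.

Δh ≈ 26.73 ft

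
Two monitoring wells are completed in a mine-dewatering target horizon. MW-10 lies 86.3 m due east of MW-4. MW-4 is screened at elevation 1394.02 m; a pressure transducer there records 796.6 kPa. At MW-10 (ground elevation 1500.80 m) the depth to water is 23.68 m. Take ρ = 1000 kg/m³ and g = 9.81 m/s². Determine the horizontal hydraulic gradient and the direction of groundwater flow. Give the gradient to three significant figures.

i ≈ 0.0220; groundwater flows toward the west

Pressure head at MW-4: ψ = P/(ρg) = 796.6×1000 / (1000 × 9.81) = 81.20 m.
Total head at MW-4: h = z + ψ = 1394.02 + 81.20 = 1475.22 m.
Total head at MW-10: h = 1500.80 − 23.68 = 1477.12 m.
Head difference: h(MW-4) − h(MW-10) = 1475.22 − 1477.12 = -1.90 m.
Hydraulic gradient: i = |Δh| / L = 1.90 / 86.3 = 0.0220.
Flow is from higher to lower head: from MW-10 toward MW-4, i.e. toward the west.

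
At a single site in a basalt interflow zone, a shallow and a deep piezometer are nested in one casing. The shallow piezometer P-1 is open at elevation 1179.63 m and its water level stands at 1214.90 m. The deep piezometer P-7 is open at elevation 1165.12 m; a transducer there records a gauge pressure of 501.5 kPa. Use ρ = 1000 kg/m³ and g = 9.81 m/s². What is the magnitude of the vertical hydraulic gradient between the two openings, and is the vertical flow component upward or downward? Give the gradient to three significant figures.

Total head at P-1: h = 1214.90 m (water level in the standpipe).
Pressure head at P-7: ψ = P/(ρg) = 501.5×1000 / (1000 × 9.81) = 51.12 m.
Total head at P-7: h = z + ψ = 1165.12 + 51.12 = 1216.24 m.
Δh = h(P-1) − h(P-7) = 1214.90 − 1216.24 = -1.34 m.
Vertical separation Δz = 1179.63 − 1165.12 = 14.51 m.
|i_v| = |Δh| / Δz = 1.34 / 14.51 = 0.0924.
Head is higher in the deep piezometer, so vertical flow is upward (discharge condition).

|i_v| ≈ 0.0924; vertical flow is upward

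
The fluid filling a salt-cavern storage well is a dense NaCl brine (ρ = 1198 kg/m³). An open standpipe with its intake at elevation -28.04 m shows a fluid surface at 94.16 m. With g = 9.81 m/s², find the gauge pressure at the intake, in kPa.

P ≈ 1440 kPa

Pressure head ψ = h − z = 94.16 − (-28.04) = 122.20 m.
P = ρgψ = 1198 × 9.81 × 122.20 = 1436141 Pa ≈ 1440 kPa.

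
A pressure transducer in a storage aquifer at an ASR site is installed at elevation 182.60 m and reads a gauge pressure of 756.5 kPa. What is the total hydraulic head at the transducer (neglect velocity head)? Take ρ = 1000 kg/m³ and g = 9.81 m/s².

h ≈ 259.72 m

ψ = P/(ρg) = 756.5×1000 / (1000 × 9.81) = 77.12 m.
h = z + ψ = 182.60 + 77.12 = 259.72 m.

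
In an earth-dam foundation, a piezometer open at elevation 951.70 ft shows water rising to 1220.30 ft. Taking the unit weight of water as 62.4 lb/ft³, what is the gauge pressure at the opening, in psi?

P ≈ 116 psi

Pressure head ψ = h − z = 1220.30 − 951.70 = 268.60 ft.
P = γ·ψ / 144 = 62.4 × 268.60 / 144 = 116 psi.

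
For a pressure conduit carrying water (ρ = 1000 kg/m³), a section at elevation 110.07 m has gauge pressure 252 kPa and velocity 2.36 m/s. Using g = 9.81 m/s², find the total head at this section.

Pressure head ψ = P/(ρg) = 252×1000 / (1000 × 9.81) = 25.69 m.
Velocity head = v²/(2g) = 2.36² / (2 × 9.81) = 0.284 m.
h = z + ψ + v²/(2g) = 110.07 + 25.69 + 0.284 = 136.04 m.

h ≈ 136.04 m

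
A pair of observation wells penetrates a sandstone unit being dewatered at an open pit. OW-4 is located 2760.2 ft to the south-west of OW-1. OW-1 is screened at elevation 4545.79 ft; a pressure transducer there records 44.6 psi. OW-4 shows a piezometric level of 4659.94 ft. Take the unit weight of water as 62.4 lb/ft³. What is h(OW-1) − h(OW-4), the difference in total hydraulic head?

Δh ≈ -11.23 ft

Pressure head at OW-1: ψ = 144·P/γ = 144 × 44.6 / 62.4 = 102.92 ft.
Total head at OW-1: h = z + ψ = 4545.79 + 102.92 = 4648.71 ft.
Total head at OW-4: h = 4659.94 ft (water level in the piezometer is the total head).
Head difference: h(OW-1) − h(OW-4) = 4648.71 − 4659.94 = -11.23 ft.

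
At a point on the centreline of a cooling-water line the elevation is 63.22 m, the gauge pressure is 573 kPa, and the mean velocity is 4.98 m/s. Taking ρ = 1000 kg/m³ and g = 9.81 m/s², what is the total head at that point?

h ≈ 122.89 m

Pressure head ψ = P/(ρg) = 573×1000 / (1000 × 9.81) = 58.41 m.
Velocity head = v²/(2g) = 4.98² / (2 × 9.81) = 1.264 m.
h = z + ψ + v²/(2g) = 63.22 + 58.41 + 1.264 = 122.89 m.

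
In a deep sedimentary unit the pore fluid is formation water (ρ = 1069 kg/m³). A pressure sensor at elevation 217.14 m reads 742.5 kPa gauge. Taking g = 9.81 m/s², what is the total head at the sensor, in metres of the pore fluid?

ψ = P/(ρg) = 742.5×1000 / (1069 × 9.81) = 70.80 m.
h = z + ψ = 217.14 + 70.80 = 287.94 m.

h ≈ 287.94 m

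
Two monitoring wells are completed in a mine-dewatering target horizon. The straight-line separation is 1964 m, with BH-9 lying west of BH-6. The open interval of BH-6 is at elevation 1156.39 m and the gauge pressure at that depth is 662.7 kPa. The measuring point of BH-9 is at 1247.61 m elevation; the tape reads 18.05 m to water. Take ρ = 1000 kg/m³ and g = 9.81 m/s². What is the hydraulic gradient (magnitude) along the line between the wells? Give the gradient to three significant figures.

i ≈ 0.00286

Pressure head at BH-6: ψ = P/(ρg) = 662.7×1000 / (1000 × 9.81) = 67.55 m.
Total head at BH-6: h = z + ψ = 1156.39 + 67.55 = 1223.94 m.
Total head at BH-9: h = 1247.61 − 18.05 = 1229.56 m.
Head difference: h(BH-6) − h(BH-9) = 1223.94 − 1229.56 = -5.62 m.
Hydraulic gradient: i = |Δh| / L = 5.62 / 1964 = 0.00286.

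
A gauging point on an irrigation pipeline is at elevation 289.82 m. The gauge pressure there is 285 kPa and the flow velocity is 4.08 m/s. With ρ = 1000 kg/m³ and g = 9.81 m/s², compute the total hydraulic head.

Pressure head ψ = P/(ρg) = 285×1000 / (1000 × 9.81) = 29.05 m.
Velocity head = v²/(2g) = 4.08² / (2 × 9.81) = 0.848 m.
h = z + ψ + v²/(2g) = 289.82 + 29.05 + 0.848 = 319.72 m.

h ≈ 319.72 m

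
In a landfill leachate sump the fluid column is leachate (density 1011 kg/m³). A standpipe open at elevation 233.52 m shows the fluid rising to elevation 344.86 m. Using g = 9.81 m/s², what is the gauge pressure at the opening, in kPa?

Pressure head ψ = h − z = 344.86 − 233.52 = 111.34 m.
P = ρgψ = 1011 × 9.81 × 111.34 = 1104260 Pa ≈ 1100 kPa.

P ≈ 1100 kPa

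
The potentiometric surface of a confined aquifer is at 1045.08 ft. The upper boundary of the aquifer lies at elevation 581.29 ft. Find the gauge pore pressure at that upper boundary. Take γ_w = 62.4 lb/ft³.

Pressure head at the aquifer top: ψ = h − z = 1045.08 − 581.29 = 463.79 ft.
P = γψ/144 = 62.4 × 463.79 / 144 = 201 psi.

P ≈ 201 psi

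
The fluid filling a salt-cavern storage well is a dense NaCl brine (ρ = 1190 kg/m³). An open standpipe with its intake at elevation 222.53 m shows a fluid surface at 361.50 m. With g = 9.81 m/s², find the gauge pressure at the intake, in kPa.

Pressure head ψ = h − z = 361.50 − 222.53 = 138.97 m.
P = ρgψ = 1190 × 9.81 × 138.97 = 1622322 Pa ≈ 1620 kPa.

P ≈ 1620 kPa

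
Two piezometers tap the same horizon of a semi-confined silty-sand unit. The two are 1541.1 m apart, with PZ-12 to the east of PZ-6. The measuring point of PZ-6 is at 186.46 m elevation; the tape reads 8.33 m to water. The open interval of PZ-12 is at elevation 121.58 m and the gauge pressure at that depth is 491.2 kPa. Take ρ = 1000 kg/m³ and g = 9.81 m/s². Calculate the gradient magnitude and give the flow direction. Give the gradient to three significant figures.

Total head at PZ-6: h = 186.46 − 8.33 = 178.13 m.
Pressure head at PZ-12: ψ = P/(ρg) = 491.2×1000 / (1000 × 9.81) = 50.07 m.
Total head at PZ-12: h = z + ψ = 121.58 + 50.07 = 171.65 m.
Head difference: h(PZ-6) − h(PZ-12) = 178.13 − 171.65 = 6.48 m.
Hydraulic gradient: i = |Δh| / L = 6.48 / 1541.1 = 0.00420.
Flow is from higher to lower head: from PZ-6 toward PZ-12, i.e. toward the east.

i ≈ 0.00420; groundwater flows toward the east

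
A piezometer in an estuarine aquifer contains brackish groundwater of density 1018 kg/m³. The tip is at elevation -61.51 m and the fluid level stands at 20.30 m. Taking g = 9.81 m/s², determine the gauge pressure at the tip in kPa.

Pressure head ψ = h − z = 20.30 − (-61.51) = 81.81 m.
P = ρgψ = 1018 × 9.81 × 81.81 = 817002 Pa ≈ 817 kPa.

P ≈ 817 kPa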